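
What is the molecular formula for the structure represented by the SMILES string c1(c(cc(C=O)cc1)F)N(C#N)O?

Heavy atoms from the SMILES: 8 C, 1 F, 2 N, 2 O.
Implicit hydrogens by atom environment:
  3 × C (aromatic): 1 H each → 3
  3 × C (aromatic): no H
  2 × N: no H
  1 × C: 1 H
  1 × C: no H
  1 × F: no H
  1 × O: 1 H
  1 × O: no H
  Total hydrogens = 5.
Molecular formula: C8H5FN2O2

C8H5FN2O2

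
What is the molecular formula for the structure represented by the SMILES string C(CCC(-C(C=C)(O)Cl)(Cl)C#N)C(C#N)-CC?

C12H16Cl2N2O

Heavy atoms from the SMILES: 12 C, 2 Cl, 2 N, 1 O.
Implicit hydrogens by atom environment:
  5 × C: 2 H each → 10
  4 × C: no H
  2 × C: 1 H each → 2
  2 × Cl: no H
  2 × N: no H
  1 × C: 3 H
  1 × O: 1 H
  Total hydrogens = 16.
Molecular formula: C12H16Cl2N2O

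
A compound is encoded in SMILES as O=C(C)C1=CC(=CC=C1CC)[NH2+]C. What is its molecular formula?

C11H16NO+

Heavy atoms from the SMILES: 11 C, 1 N, 1 O.
Implicit hydrogens by atom environment:
  3 × C: 3 H each → 9
  3 × C (aromatic): 1 H each → 3
  3 × C (aromatic): no H
  1 × C: 2 H
  1 × C: no H
  1 × N (charge +1): 2 H
  1 × O: no H
  Total hydrogens = 16.
Net charge +1.
Molecular formula: C11H16NO+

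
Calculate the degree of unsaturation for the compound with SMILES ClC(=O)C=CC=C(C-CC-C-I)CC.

3

Molecular formula from the SMILES: C11H16ClIO.
DoU = (2C + 2 + N − H − X)/2 = (2·11 + 2 + 0 − 16 − 2)/2 = 6/2 = 3.
(Structurally: 0 ring(s) + 3 π bond(s) = 3.)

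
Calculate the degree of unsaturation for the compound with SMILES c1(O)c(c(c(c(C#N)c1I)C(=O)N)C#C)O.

Molecular formula from the SMILES: C10H5IN2O3.
DoU = (2C + 2 + N − H − X)/2 = (2·10 + 2 + 2 − 5 − 1)/2 = 18/2 = 9.
(Structurally: 1 ring(s) + 8 π bond(s) = 9.)

9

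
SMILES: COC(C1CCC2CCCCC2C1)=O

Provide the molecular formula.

C12H20O2

Heavy atoms from the SMILES: 12 C, 2 O.
Implicit hydrogens by atom environment:
  7 × C: 2 H each → 14
  3 × C: 1 H each → 3
  2 × O: no H
  1 × C: 3 H
  1 × C: no H
  Total hydrogens = 20.
Molecular formula: C12H20O2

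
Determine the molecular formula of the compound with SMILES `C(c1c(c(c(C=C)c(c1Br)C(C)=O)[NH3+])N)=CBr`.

C12H13Br2N2O+

Heavy atoms from the SMILES: 2 Br, 12 C, 2 N, 1 O.
Implicit hydrogens by atom environment:
  6 × C (aromatic): no H
  3 × C: 1 H each → 3
  2 × Br: no H
  1 × C: 3 H
  1 × C: 2 H
  1 × C: no H
  1 × N (charge +1): 3 H
  1 × N: 2 H
  1 × O: no H
  Total hydrogens = 13.
Net charge +1.
Molecular formula: C12H13Br2N2O+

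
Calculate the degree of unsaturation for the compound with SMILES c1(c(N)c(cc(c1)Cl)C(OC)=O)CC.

5

Molecular formula from the SMILES: C10H12ClNO2.
DoU = (2C + 2 + N − H − X)/2 = (2·10 + 2 + 1 − 12 − 1)/2 = 10/2 = 5.
(Structurally: 1 ring(s) + 4 π bond(s) = 5.)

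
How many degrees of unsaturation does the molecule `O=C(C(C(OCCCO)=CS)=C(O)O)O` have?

Molecular formula from the SMILES: C8H12O6S.
DoU = (2C + 2 + N − H − X)/2 = (2·8 + 2 + 0 − 12 − 0)/2 = 6/2 = 3.
(Structurally: 0 ring(s) + 3 π bond(s) = 3.)

3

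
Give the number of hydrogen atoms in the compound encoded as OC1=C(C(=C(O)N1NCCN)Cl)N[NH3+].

13

Hydrogens are implicit in SMILES; fill each atom to its normal valence:
  4 × C (aromatic): no H
  2 × C: 2 H each → 4
  2 × N: 1 H each → 2
  2 × O: 1 H each → 2
  1 × Cl: no H
  1 × N (charge +1): 3 H
  1 × N: 2 H
  1 × N (aromatic): no H
  Total hydrogens = 13.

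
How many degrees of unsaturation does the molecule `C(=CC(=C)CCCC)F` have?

Molecular formula from the SMILES: C8H13F.
DoU = (2C + 2 + N − H − X)/2 = (2·8 + 2 + 0 − 13 − 1)/2 = 4/2 = 2.
(Structurally: 0 ring(s) + 2 π bond(s) = 2.)

2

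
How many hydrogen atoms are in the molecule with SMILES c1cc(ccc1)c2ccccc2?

10

Hydrogens are implicit in SMILES; fill each atom to its normal valence:
  10 × C (aromatic): 1 H each → 10
  2 × C (aromatic): no H
  Total hydrogens = 10.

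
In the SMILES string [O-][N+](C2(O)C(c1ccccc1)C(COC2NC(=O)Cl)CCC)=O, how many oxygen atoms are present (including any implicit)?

The symbol for oxygen appears 5 times in the SMILES.

5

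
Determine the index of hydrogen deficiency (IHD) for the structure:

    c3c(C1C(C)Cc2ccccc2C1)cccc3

Molecular formula from the SMILES: C17H18.
DoU = (2C + 2 + N − H − X)/2 = (2·17 + 2 + 0 − 18 − 0)/2 = 18/2 = 9.
(Structurally: 3 ring(s) + 6 π bond(s) = 9.)

9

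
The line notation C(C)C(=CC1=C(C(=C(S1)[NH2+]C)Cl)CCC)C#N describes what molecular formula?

C13H18ClN2S+

Heavy atoms from the SMILES: 13 C, 1 Cl, 2 N, 1 S.
Implicit hydrogens by atom environment:
  4 × C (aromatic): no H
  3 × C: 3 H each → 9
  3 × C: 2 H each → 6
  2 × C: no H
  1 × C: 1 H
  1 × Cl: no H
  1 × N (charge +1): 2 H
  1 × N: no H
  1 × S (aromatic): no H
  Total hydrogens = 18.
Net charge +1.
Molecular formula: C13H18ClN2S+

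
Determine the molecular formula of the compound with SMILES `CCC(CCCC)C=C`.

Heavy atoms from the SMILES: 9 C.
Implicit hydrogens by atom environment:
  5 × C: 2 H each → 10
  2 × C: 3 H each → 6
  2 × C: 1 H each → 2
  Total hydrogens = 18.
Molecular formula: C9H18

C9H18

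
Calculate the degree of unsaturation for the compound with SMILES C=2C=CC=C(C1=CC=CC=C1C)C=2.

Molecular formula from the SMILES: C13H12.
DoU = (2C + 2 + N − H − X)/2 = (2·13 + 2 + 0 − 12 − 0)/2 = 16/2 = 8.
(Structurally: 2 ring(s) + 6 π bond(s) = 8.)

8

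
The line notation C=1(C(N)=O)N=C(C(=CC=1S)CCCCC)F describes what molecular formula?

C11H15FN2OS

Heavy atoms from the SMILES: 11 C, 1 F, 2 N, 1 O, 1 S.
Implicit hydrogens by atom environment:
  4 × C: 2 H each → 8
  4 × C (aromatic): no H
  1 × C: 3 H
  1 × C (aromatic): 1 H
  1 × C: no H
  1 × F: no H
  1 × N: 2 H
  1 × N (aromatic): no H
  1 × O: no H
  1 × S: 1 H
  Total hydrogens = 15.
Molecular formula: C11H15FN2OS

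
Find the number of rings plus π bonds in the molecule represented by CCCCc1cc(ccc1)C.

4

Molecular formula from the SMILES: C11H16.
DoU = (2C + 2 + N − H − X)/2 = (2·11 + 2 + 0 − 16 − 0)/2 = 8/2 = 4.
(Structurally: 1 ring(s) + 3 π bond(s) = 4.)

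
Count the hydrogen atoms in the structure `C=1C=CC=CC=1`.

Hydrogens are implicit in SMILES; fill each atom to its normal valence:
  6 × C (aromatic): 1 H each → 6
  Total hydrogens = 6.

6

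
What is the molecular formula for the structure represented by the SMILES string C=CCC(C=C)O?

C6H10O

Heavy atoms from the SMILES: 6 C, 1 O.
Implicit hydrogens by atom environment:
  3 × C: 2 H each → 6
  3 × C: 1 H each → 3
  1 × O: 1 H
  Total hydrogens = 10.
Molecular formula: C6H10O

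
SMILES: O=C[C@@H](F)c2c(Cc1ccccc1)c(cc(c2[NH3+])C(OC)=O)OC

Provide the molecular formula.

C18H19FNO4+

Heavy atoms from the SMILES: 18 C, 1 F, 1 N, 4 O.
Implicit hydrogens by atom environment:
  6 × C (aromatic): 1 H each → 6
  6 × C (aromatic): no H
  4 × O: no H
  2 × C: 3 H each → 6
  2 × C: 1 H each → 2
  1 × C: 2 H
  1 × C: no H
  1 × F: no H
  1 × N (charge +1): 3 H
  Total hydrogens = 19.
Net charge +1.
Molecular formula: C18H19FNO4+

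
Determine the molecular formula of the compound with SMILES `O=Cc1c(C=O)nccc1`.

Heavy atoms from the SMILES: 7 C, 1 N, 2 O.
Implicit hydrogens by atom environment:
  3 × C (aromatic): 1 H each → 3
  2 × C: 1 H each → 2
  2 × C (aromatic): no H
  2 × O: no H
  1 × N (aromatic): no H
  Total hydrogens = 5.
Molecular formula: C7H5NO2

C7H5NO2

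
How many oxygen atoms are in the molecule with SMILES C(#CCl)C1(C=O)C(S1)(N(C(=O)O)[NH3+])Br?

The symbol for oxygen appears 3 times in the SMILES.

3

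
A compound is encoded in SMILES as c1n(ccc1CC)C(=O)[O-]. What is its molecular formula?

C7H8NO2-

Heavy atoms from the SMILES: 7 C, 1 N, 2 O.
Implicit hydrogens by atom environment:
  3 × C (aromatic): 1 H each → 3
  1 × C: 3 H
  1 × C: 2 H
  1 × C (aromatic): no H
  1 × C: no H
  1 × N (aromatic): no H
  1 × O: no H
  1 × O (charge -1): no H
  Total hydrogens = 8.
Net charge -1.
Molecular formula: C7H8NO2-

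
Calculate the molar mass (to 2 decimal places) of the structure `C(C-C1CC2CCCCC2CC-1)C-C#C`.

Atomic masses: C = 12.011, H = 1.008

Molecular formula: C15H24.
M = 15×12.011 + 24×1.008 = 204.36 g/mol.

204.36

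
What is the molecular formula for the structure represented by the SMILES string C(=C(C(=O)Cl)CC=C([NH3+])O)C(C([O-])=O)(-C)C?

Heavy atoms from the SMILES: 10 C, 1 Cl, 1 N, 4 O.
Implicit hydrogens by atom environment:
  5 × C: no H
  2 × C: 3 H each → 6
  2 × C: 1 H each → 2
  2 × O: no H
  1 × C: 2 H
  1 × Cl: no H
  1 × N (charge +1): 3 H
  1 × O: 1 H
  1 × O (charge -1): no H
  Total hydrogens = 14.
Molecular formula: C10H14ClNO4

C10H14ClNO4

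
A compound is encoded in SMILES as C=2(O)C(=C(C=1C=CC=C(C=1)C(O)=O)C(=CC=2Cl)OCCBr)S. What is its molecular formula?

Heavy atoms from the SMILES: 1 Br, 15 C, 1 Cl, 4 O, 1 S.
Implicit hydrogens by atom environment:
  7 × C (aromatic): no H
  5 × C (aromatic): 1 H each → 5
  2 × C: 2 H each → 4
  2 × O: 1 H each → 2
  2 × O: no H
  1 × Br: no H
  1 × C: no H
  1 × Cl: no H
  1 × S: 1 H
  Total hydrogens = 12.
Molecular formula: C15H12BrClO4S

C15H12BrClO4S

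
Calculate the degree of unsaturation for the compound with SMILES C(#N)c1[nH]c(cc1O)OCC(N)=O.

Molecular formula from the SMILES: C7H7N3O3.
DoU = (2C + 2 + N − H − X)/2 = (2·7 + 2 + 3 − 7 − 0)/2 = 12/2 = 6.
(Structurally: 1 ring(s) + 5 π bond(s) = 6.)

6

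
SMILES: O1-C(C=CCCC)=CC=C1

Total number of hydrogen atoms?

12

Hydrogens are implicit in SMILES; fill each atom to its normal valence:
  3 × C (aromatic): 1 H each → 3
  2 × C: 2 H each → 4
  2 × C: 1 H each → 2
  1 × C: 3 H
  1 × C (aromatic): no H
  1 × O (aromatic): no H
  Total hydrogens = 12.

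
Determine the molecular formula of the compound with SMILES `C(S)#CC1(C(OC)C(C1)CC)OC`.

Heavy atoms from the SMILES: 10 C, 2 O, 1 S.
Implicit hydrogens by atom environment:
  3 × C: 3 H each → 9
  3 × C: no H
  2 × C: 2 H each → 4
  2 × C: 1 H each → 2
  2 × O: no H
  1 × S: 1 H
  Total hydrogens = 16.
Molecular formula: C10H16O2S

C10H16O2S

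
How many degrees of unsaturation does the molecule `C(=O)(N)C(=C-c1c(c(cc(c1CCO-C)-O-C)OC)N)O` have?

6

Molecular formula from the SMILES: C14H20N2O5.
DoU = (2C + 2 + N − H − X)/2 = (2·14 + 2 + 2 − 20 − 0)/2 = 12/2 = 6.
(Structurally: 1 ring(s) + 5 π bond(s) = 6.)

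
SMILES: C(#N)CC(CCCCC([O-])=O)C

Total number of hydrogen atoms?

Hydrogens are implicit in SMILES; fill each atom to its normal valence:
  5 × C: 2 H each → 10
  2 × C: no H
  1 × C: 3 H
  1 × C: 1 H
  1 × N: no H
  1 × O: no H
  1 × O (charge -1): no H
  Total hydrogens = 14.

14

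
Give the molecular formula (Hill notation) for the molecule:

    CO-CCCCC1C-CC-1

Heavy atoms from the SMILES: 9 C, 1 O.
Implicit hydrogens by atom environment:
  7 × C: 2 H each → 14
  1 × C: 3 H
  1 × C: 1 H
  1 × O: no H
  Total hydrogens = 18.
Molecular formula: C9H18O

C9H18O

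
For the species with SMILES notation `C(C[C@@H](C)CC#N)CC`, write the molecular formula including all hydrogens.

Heavy atoms from the SMILES: 8 C, 1 N.
Implicit hydrogens by atom environment:
  4 × C: 2 H each → 8
  2 × C: 3 H each → 6
  1 × C: 1 H
  1 × C: no H
  1 × N: no H
  Total hydrogens = 15.
Molecular formula: C8H15N

C8H15N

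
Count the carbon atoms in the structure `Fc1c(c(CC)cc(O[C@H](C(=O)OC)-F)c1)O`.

11

The symbol for carbon appears 11 times in the SMILES. Lowercase c denotes aromatic carbon and counts toward C.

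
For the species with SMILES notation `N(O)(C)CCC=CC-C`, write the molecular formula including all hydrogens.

Heavy atoms from the SMILES: 7 C, 1 N, 1 O.
Implicit hydrogens by atom environment:
  3 × C: 2 H each → 6
  2 × C: 3 H each → 6
  2 × C: 1 H each → 2
  1 × N: no H
  1 × O: 1 H
  Total hydrogens = 15.
Molecular formula: C7H15NO

C7H15NO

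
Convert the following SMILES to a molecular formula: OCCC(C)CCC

Heavy atoms from the SMILES: 7 C, 1 O.
Implicit hydrogens by atom environment:
  4 × C: 2 H each → 8
  2 × C: 3 H each → 6
  1 × C: 1 H
  1 × O: 1 H
  Total hydrogens = 16.
Molecular formula: C7H16O

C7H16O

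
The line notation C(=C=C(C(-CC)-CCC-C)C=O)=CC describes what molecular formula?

C13H20O

Heavy atoms from the SMILES: 13 C, 1 O.
Implicit hydrogens by atom environment:
  4 × C: 2 H each → 8
  3 × C: 3 H each → 9
  3 × C: 1 H each → 3
  3 × C: no H
  1 × O: no H
  Total hydrogens = 20.
Molecular formula: C13H20O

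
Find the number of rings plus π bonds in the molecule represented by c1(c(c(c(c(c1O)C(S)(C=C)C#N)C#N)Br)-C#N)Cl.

Molecular formula from the SMILES: C12H5BrClN3OS.
DoU = (2C + 2 + N − H − X)/2 = (2·12 + 2 + 3 − 5 − 2)/2 = 22/2 = 11.
(Structurally: 1 ring(s) + 10 π bond(s) = 11.)

11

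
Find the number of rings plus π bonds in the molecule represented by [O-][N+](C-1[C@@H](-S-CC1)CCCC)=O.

2

Molecular formula from the SMILES: C8H15NO2S.
DoU = (2C + 2 + N − H − X)/2 = (2·8 + 2 + 1 − 15 − 0)/2 = 4/2 = 2.
(Structurally: 1 ring(s) + 1 π bond(s) = 2.)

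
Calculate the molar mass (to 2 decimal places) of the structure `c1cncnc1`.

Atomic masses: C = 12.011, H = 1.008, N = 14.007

Molecular formula: C4H4N2.
M = 4×12.011 + 4×1.008 + 2×14.007 = 80.09 g/mol.

80.09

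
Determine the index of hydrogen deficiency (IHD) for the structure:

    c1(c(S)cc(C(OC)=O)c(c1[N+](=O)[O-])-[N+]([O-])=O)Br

Molecular formula from the SMILES: C8H5BrN2O6S.
DoU = (2C + 2 + N − H − X)/2 = (2·8 + 2 + 2 − 5 − 1)/2 = 14/2 = 7.
(Structurally: 1 ring(s) + 6 π bond(s) = 7.)

7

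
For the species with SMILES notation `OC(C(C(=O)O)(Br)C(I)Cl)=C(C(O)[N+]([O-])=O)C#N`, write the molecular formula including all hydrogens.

Heavy atoms from the SMILES: 1 Br, 7 C, 1 Cl, 1 I, 2 N, 6 O.
Implicit hydrogens by atom environment:
  5 × C: no H
  3 × O: 1 H each → 3
  2 × C: 1 H each → 2
  2 × O: no H
  1 × Br: no H
  1 × Cl: no H
  1 × I: no H
  1 × N: no H
  1 × N (charge +1): no H
  1 × O (charge -1): no H
  Total hydrogens = 5.
Molecular formula: C7H5BrClIN2O6

C7H5BrClIN2O6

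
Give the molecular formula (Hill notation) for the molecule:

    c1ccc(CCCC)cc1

Heavy atoms from the SMILES: 10 C.
Implicit hydrogens by atom environment:
  5 × C (aromatic): 1 H each → 5
  3 × C: 2 H each → 6
  1 × C: 3 H
  1 × C (aromatic): no H
  Total hydrogens = 14.
Molecular formula: C10H14

C10H14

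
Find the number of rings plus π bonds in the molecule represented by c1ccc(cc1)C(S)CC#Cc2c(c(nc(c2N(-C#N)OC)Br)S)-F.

12

Molecular formula from the SMILES: C17H13BrFN3OS2.
DoU = (2C + 2 + N − H − X)/2 = (2·17 + 2 + 3 − 13 − 2)/2 = 24/2 = 12.
(Structurally: 2 ring(s) + 10 π bond(s) = 12.)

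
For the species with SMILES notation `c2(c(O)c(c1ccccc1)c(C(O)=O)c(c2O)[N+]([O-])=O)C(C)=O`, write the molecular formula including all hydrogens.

C15H11NO7

Heavy atoms from the SMILES: 15 C, 1 N, 7 O.
Implicit hydrogens by atom environment:
  7 × C (aromatic): no H
  5 × C (aromatic): 1 H each → 5
  3 × O: 1 H each → 3
  3 × O: no H
  2 × C: no H
  1 × C: 3 H
  1 × N (charge +1): no H
  1 × O (charge -1): no H
  Total hydrogens = 11.
Molecular formula: C15H11NO7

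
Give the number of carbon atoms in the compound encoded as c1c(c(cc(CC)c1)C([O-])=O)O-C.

The symbol for carbon appears 10 times in the SMILES. Lowercase c denotes aromatic carbon and counts toward C.

10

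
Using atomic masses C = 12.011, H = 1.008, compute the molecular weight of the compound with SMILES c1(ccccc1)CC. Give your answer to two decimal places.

Molecular formula: C8H10.
M = 8×12.011 + 10×1.008 = 106.17 g/mol.

106.17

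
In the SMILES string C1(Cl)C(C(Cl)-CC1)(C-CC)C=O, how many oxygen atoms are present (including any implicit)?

1

The symbol for oxygen appears 1 time in the SMILES.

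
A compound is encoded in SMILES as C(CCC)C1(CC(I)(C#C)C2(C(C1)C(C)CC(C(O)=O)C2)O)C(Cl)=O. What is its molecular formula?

Heavy atoms from the SMILES: 19 C, 1 Cl, 1 I, 4 O.
Implicit hydrogens by atom environment:
  7 × C: 2 H each → 14
  6 × C: no H
  4 × C: 1 H each → 4
  2 × C: 3 H each → 6
  2 × O: 1 H each → 2
  2 × O: no H
  1 × Cl: no H
  1 × I: no H
  Total hydrogens = 26.
Molecular formula: C19H26ClIO4

C19H26ClIO4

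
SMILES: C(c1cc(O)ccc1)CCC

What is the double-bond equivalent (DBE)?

4

Molecular formula from the SMILES: C10H14O.
DoU = (2C + 2 + N − H − X)/2 = (2·10 + 2 + 0 − 14 − 0)/2 = 8/2 = 4.
(Structurally: 1 ring(s) + 3 π bond(s) = 4.)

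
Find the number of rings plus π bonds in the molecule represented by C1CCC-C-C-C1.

Molecular formula from the SMILES: C7H14.
DoU = (2C + 2 + N − H − X)/2 = (2·7 + 2 + 0 − 14 − 0)/2 = 2/2 = 1.
(Structurally: 1 ring(s) + 0 π bond(s) = 1.)

1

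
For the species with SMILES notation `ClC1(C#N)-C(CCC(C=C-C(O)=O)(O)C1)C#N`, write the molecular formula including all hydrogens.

C11H11ClN2O3

Heavy atoms from the SMILES: 11 C, 1 Cl, 2 N, 3 O.
Implicit hydrogens by atom environment:
  5 × C: no H
  3 × C: 2 H each → 6
  3 × C: 1 H each → 3
  2 × N: no H
  2 × O: 1 H each → 2
  1 × Cl: no H
  1 × O: no H
  Total hydrogens = 11.
Molecular formula: C11H11ClN2O3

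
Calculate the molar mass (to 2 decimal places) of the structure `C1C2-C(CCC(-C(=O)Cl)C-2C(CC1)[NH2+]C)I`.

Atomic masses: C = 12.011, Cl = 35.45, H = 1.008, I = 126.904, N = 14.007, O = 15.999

356.65

Molecular formula: C12H20ClINO+.
M = 12×12.011 + 1×35.45 + 20×1.008 + 1×126.904 + 1×14.007 + 1×15.999 = 356.65 g/mol.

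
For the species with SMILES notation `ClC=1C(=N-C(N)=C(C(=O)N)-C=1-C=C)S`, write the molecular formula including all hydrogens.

C8H8ClN3OS

Heavy atoms from the SMILES: 8 C, 1 Cl, 3 N, 1 O, 1 S.
Implicit hydrogens by atom environment:
  5 × C (aromatic): no H
  2 × N: 2 H each → 4
  1 × C: 2 H
  1 × C: 1 H
  1 × C: no H
  1 × Cl: no H
  1 × N (aromatic): no H
  1 × O: no H
  1 × S: 1 H
  Total hydrogens = 8.
Molecular formula: C8H8ClN3OS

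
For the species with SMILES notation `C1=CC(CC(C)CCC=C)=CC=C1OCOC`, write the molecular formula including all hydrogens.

C15H22O2

Heavy atoms from the SMILES: 15 C, 2 O.
Implicit hydrogens by atom environment:
  5 × C: 2 H each → 10
  4 × C (aromatic): 1 H each → 4
  2 × C: 3 H each → 6
  2 × C: 1 H each → 2
  2 × C (aromatic): no H
  2 × O: no H
  Total hydrogens = 22.
Molecular formula: C15H22O2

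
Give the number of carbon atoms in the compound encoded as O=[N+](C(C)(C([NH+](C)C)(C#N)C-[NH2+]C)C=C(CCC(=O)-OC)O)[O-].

The symbol for carbon appears 14 times in the SMILES.

14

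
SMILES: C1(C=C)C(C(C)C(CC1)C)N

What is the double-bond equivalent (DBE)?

Molecular formula from the SMILES: C10H19N.
DoU = (2C + 2 + N − H − X)/2 = (2·10 + 2 + 1 − 19 − 0)/2 = 4/2 = 2.
(Structurally: 1 ring(s) + 1 π bond(s) = 2.)

2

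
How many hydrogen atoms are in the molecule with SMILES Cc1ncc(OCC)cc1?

11

Hydrogens are implicit in SMILES; fill each atom to its normal valence:
  3 × C (aromatic): 1 H each → 3
  2 × C: 3 H each → 6
  2 × C (aromatic): no H
  1 × C: 2 H
  1 × N (aromatic): no H
  1 × O: no H
  Total hydrogens = 11.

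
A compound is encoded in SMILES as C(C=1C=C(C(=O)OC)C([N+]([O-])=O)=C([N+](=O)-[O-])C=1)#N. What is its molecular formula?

C9H5N3O6

Heavy atoms from the SMILES: 9 C, 3 N, 6 O.
Implicit hydrogens by atom environment:
  4 × C (aromatic): no H
  4 × O: no H
  2 × C (aromatic): 1 H each → 2
  2 × C: no H
  2 × N (charge +1): no H
  2 × O (charge -1): no H
  1 × C: 3 H
  1 × N: no H
  Total hydrogens = 5.
Molecular formula: C9H5N3O6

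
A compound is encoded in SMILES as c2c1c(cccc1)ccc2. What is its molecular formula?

C10H8

Heavy atoms from the SMILES: 10 C.
Implicit hydrogens by atom environment:
  8 × C (aromatic): 1 H each → 8
  2 × C (aromatic): no H
  Total hydrogens = 8.
Molecular formula: C10H8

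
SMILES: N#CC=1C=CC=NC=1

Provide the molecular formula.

Heavy atoms from the SMILES: 6 C, 2 N.
Implicit hydrogens by atom environment:
  4 × C (aromatic): 1 H each → 4
  1 × C (aromatic): no H
  1 × C: no H
  1 × N (aromatic): no H
  1 × N: no H
  Total hydrogens = 4.
Molecular formula: C6H4N2

C6H4N2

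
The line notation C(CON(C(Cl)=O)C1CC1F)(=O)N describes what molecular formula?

C6H8ClFN2O3

Heavy atoms from the SMILES: 6 C, 1 Cl, 1 F, 2 N, 3 O.
Implicit hydrogens by atom environment:
  3 × O: no H
  2 × C: 2 H each → 4
  2 × C: 1 H each → 2
  2 × C: no H
  1 × Cl: no H
  1 × F: no H
  1 × N: 2 H
  1 × N: no H
  Total hydrogens = 8.
Molecular formula: C6H8ClFN2O3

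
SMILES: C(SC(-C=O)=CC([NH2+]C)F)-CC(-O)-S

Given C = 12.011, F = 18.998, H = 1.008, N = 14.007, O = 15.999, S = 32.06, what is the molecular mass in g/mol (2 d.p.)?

Molecular formula: C8H15FNO2S2+.
M = 8×12.011 + 1×18.998 + 15×1.008 + 1×14.007 + 2×15.999 + 2×32.06 = 240.33 g/mol.

240.33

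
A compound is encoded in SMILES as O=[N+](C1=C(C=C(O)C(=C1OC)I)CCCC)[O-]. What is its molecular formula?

Heavy atoms from the SMILES: 11 C, 1 I, 1 N, 4 O.
Implicit hydrogens by atom environment:
  5 × C (aromatic): no H
  3 × C: 2 H each → 6
  2 × C: 3 H each → 6
  2 × O: no H
  1 × C (aromatic): 1 H
  1 × I: no H
  1 × N (charge +1): no H
  1 × O: 1 H
  1 × O (charge -1): no H
  Total hydrogens = 14.
Molecular formula: C11H14INO4

C11H14INO4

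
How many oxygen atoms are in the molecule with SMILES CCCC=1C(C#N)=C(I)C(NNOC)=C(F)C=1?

The symbol for oxygen appears 1 time in the SMILES.

1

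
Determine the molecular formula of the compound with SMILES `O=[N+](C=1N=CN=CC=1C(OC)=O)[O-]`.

Heavy atoms from the SMILES: 6 C, 3 N, 4 O.
Implicit hydrogens by atom environment:
  3 × O: no H
  2 × C (aromatic): 1 H each → 2
  2 × C (aromatic): no H
  2 × N (aromatic): no H
  1 × C: 3 H
  1 × C: no H
  1 × N (charge +1): no H
  1 × O (charge -1): no H
  Total hydrogens = 5.
Molecular formula: C6H5N3O4

C6H5N3O4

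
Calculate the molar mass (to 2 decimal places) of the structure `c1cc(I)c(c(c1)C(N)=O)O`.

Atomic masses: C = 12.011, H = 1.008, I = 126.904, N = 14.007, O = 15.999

263.03

Molecular formula: C7H6INO2.
M = 7×12.011 + 6×1.008 + 1×126.904 + 1×14.007 + 2×15.999 = 263.03 g/mol.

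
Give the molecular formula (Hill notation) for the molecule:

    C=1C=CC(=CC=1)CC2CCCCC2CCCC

C17H26

Heavy atoms from the SMILES: 17 C.
Implicit hydrogens by atom environment:
  8 × C: 2 H each → 16
  5 × C (aromatic): 1 H each → 5
  2 × C: 1 H each → 2
  1 × C: 3 H
  1 × C (aromatic): no H
  Total hydrogens = 26.
Molecular formula: C17H26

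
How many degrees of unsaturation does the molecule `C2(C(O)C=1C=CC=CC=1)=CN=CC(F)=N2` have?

8

Molecular formula from the SMILES: C11H9FN2O.
DoU = (2C + 2 + N − H − X)/2 = (2·11 + 2 + 2 − 9 − 1)/2 = 16/2 = 8.
(Structurally: 2 ring(s) + 6 π bond(s) = 8.)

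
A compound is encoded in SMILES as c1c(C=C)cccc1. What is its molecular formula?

Heavy atoms from the SMILES: 8 C.
Implicit hydrogens by atom environment:
  5 × C (aromatic): 1 H each → 5
  1 × C: 2 H
  1 × C: 1 H
  1 × C (aromatic): no H
  Total hydrogens = 8.
Molecular formula: C8H8

C8H8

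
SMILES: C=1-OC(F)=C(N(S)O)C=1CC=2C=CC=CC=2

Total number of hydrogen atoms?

Hydrogens are implicit in SMILES; fill each atom to its normal valence:
  6 × C (aromatic): 1 H each → 6
  4 × C (aromatic): no H
  1 × C: 2 H
  1 × F: no H
  1 × N: no H
  1 × O: 1 H
  1 × O (aromatic): no H
  1 × S: 1 H
  Total hydrogens = 10.

10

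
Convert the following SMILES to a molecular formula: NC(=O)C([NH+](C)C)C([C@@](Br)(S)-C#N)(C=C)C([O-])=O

C10H14BrN3O3S

Heavy atoms from the SMILES: 1 Br, 10 C, 3 N, 3 O, 1 S.
Implicit hydrogens by atom environment:
  5 × C: no H
  2 × C: 3 H each → 6
  2 × C: 1 H each → 2
  2 × O: no H
  1 × Br: no H
  1 × C: 2 H
  1 × N: 2 H
  1 × N (charge +1): 1 H
  1 × N: no H
  1 × O (charge -1): no H
  1 × S: 1 H
  Total hydrogens = 14.
Molecular formula: C10H14BrN3O3S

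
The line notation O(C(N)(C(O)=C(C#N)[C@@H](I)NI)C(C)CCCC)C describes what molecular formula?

Heavy atoms from the SMILES: 12 C, 2 I, 3 N, 2 O.
Implicit hydrogens by atom environment:
  4 × C: no H
  3 × C: 3 H each → 9
  3 × C: 2 H each → 6
  2 × C: 1 H each → 2
  2 × I: no H
  1 × N: 2 H
  1 × N: 1 H
  1 × N: no H
  1 × O: 1 H
  1 × O: no H
  Total hydrogens = 21.
Molecular formula: C12H21I2N3O2

C12H21I2N3O2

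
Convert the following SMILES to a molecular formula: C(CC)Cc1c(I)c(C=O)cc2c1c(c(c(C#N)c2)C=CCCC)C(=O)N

C22H23IN2O2

Heavy atoms from the SMILES: 22 C, 1 I, 2 N, 2 O.
Implicit hydrogens by atom environment:
  8 × C (aromatic): no H
  5 × C: 2 H each → 10
  3 × C: 1 H each → 3
  2 × C: 3 H each → 6
  2 × C (aromatic): 1 H each → 2
  2 × C: no H
  2 × O: no H
  1 × I: no H
  1 × N: 2 H
  1 × N: no H
  Total hydrogens = 23.
Molecular formula: C22H23IN2O2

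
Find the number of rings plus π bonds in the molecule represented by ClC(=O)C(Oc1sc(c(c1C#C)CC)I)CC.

6

Molecular formula from the SMILES: C12H12ClIO2S.
DoU = (2C + 2 + N − H − X)/2 = (2·12 + 2 + 0 − 12 − 2)/2 = 12/2 = 6.
(Structurally: 1 ring(s) + 5 π bond(s) = 6.)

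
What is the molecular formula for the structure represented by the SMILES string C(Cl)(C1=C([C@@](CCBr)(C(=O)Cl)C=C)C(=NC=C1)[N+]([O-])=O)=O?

C12H9BrCl2N2O4

Heavy atoms from the SMILES: 1 Br, 12 C, 2 Cl, 2 N, 4 O.
Implicit hydrogens by atom environment:
  3 × C: 2 H each → 6
  3 × C (aromatic): no H
  3 × C: no H
  3 × O: no H
  2 × C (aromatic): 1 H each → 2
  2 × Cl: no H
  1 × Br: no H
  1 × C: 1 H
  1 × N (aromatic): no H
  1 × N (charge +1): no H
  1 × O (charge -1): no H
  Total hydrogens = 9.
Molecular formula: C12H9BrCl2N2O4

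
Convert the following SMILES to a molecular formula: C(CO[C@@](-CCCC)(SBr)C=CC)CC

C12H23BrOS

Heavy atoms from the SMILES: 1 Br, 12 C, 1 O, 1 S.
Implicit hydrogens by atom environment:
  6 × C: 2 H each → 12
  3 × C: 3 H each → 9
  2 × C: 1 H each → 2
  1 × Br: no H
  1 × C: no H
  1 × O: no H
  1 × S: no H
  Total hydrogens = 23.
Molecular formula: C12H23BrOS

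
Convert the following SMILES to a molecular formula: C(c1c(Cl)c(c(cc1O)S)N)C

C8H10ClNOS

Heavy atoms from the SMILES: 8 C, 1 Cl, 1 N, 1 O, 1 S.
Implicit hydrogens by atom environment:
  5 × C (aromatic): no H
  1 × C: 3 H
  1 × C: 2 H
  1 × C (aromatic): 1 H
  1 × Cl: no H
  1 × N: 2 H
  1 × O: 1 H
  1 × S: 1 H
  Total hydrogens = 10.
Molecular formula: C8H10ClNOS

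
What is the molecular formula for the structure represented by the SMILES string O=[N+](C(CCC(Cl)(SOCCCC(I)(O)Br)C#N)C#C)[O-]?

Heavy atoms from the SMILES: 1 Br, 11 C, 1 Cl, 1 I, 2 N, 4 O, 1 S.
Implicit hydrogens by atom environment:
  5 × C: 2 H each → 10
  4 × C: no H
  2 × C: 1 H each → 2
  2 × O: no H
  1 × Br: no H
  1 × Cl: no H
  1 × I: no H
  1 × N: no H
  1 × N (charge +1): no H
  1 × O: 1 H
  1 × O (charge -1): no H
  1 × S: no H
  Total hydrogens = 13.
Molecular formula: C11H13BrClIN2O4S

C11H13BrClIN2O4S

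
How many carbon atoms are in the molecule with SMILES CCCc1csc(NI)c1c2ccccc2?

The symbol for carbon appears 13 times in the SMILES. Lowercase c denotes aromatic carbon and counts toward C.

13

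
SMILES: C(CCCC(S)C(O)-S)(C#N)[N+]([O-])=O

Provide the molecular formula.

C7H12N2O3S2

Heavy atoms from the SMILES: 7 C, 2 N, 3 O, 2 S.
Implicit hydrogens by atom environment:
  3 × C: 2 H each → 6
  3 × C: 1 H each → 3
  2 × S: 1 H each → 2
  1 × C: no H
  1 × N: no H
  1 × N (charge +1): no H
  1 × O: 1 H
  1 × O: no H
  1 × O (charge -1): no H
  Total hydrogens = 12.
Molecular formula: C7H12N2O3S2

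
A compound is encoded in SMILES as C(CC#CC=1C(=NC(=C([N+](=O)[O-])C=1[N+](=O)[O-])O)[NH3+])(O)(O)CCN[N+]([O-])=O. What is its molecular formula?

Heavy atoms from the SMILES: 11 C, 6 N, 9 O.
Implicit hydrogens by atom environment:
  5 × C (aromatic): no H
  3 × C: 2 H each → 6
  3 × C: no H
  3 × N (charge +1): no H
  3 × O: 1 H each → 3
  3 × O: no H
  3 × O (charge -1): no H
  1 × N (charge +1): 3 H
  1 × N: 1 H
  1 × N (aromatic): no H
  Total hydrogens = 13.
Net charge +1.
Molecular formula: C11H13N6O9+

C11H13N6O9+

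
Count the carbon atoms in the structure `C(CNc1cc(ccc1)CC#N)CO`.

11

The symbol for carbon appears 11 times in the SMILES. Lowercase c denotes aromatic carbon and counts toward C.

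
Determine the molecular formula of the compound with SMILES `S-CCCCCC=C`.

C7H14S

Heavy atoms from the SMILES: 7 C, 1 S.
Implicit hydrogens by atom environment:
  6 × C: 2 H each → 12
  1 × C: 1 H
  1 × S: 1 H
  Total hydrogens = 14.
Molecular formula: C7H14S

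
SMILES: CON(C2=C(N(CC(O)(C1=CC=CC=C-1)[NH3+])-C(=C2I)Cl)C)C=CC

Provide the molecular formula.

C17H22ClIN3O2+

Heavy atoms from the SMILES: 17 C, 1 Cl, 1 I, 3 N, 2 O.
Implicit hydrogens by atom environment:
  5 × C (aromatic): 1 H each → 5
  5 × C (aromatic): no H
  3 × C: 3 H each → 9
  2 × C: 1 H each → 2
  1 × C: 2 H
  1 × C: no H
  1 × Cl: no H
  1 × I: no H
  1 × N (charge +1): 3 H
  1 × N (aromatic): no H
  1 × N: no H
  1 × O: 1 H
  1 × O: no H
  Total hydrogens = 22.
Net charge +1.
Molecular formula: C17H22ClIN3O2+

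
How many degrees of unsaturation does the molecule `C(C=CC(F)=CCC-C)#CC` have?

Molecular formula from the SMILES: C10H13F.
DoU = (2C + 2 + N − H − X)/2 = (2·10 + 2 + 0 − 13 − 1)/2 = 8/2 = 4.
(Structurally: 0 ring(s) + 4 π bond(s) = 4.)

4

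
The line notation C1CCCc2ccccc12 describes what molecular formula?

C10H12

Heavy atoms from the SMILES: 10 C.
Implicit hydrogens by atom environment:
  4 × C: 2 H each → 8
  4 × C (aromatic): 1 H each → 4
  2 × C (aromatic): no H
  Total hydrogens = 12.
Molecular formula: C10H12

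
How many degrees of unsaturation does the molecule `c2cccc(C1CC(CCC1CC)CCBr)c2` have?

Molecular formula from the SMILES: C16H23Br.
DoU = (2C + 2 + N − H − X)/2 = (2·16 + 2 + 0 − 23 − 1)/2 = 10/2 = 5.
(Structurally: 2 ring(s) + 3 π bond(s) = 5.)

5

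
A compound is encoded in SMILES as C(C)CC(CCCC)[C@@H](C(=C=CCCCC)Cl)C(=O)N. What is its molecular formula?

Heavy atoms from the SMILES: 17 C, 1 Cl, 1 N, 1 O.
Implicit hydrogens by atom environment:
  8 × C: 2 H each → 16
  3 × C: 3 H each → 9
  3 × C: 1 H each → 3
  3 × C: no H
  1 × Cl: no H
  1 × N: 2 H
  1 × O: no H
  Total hydrogens = 30.
Molecular formula: C17H30ClNO

C17H30ClNO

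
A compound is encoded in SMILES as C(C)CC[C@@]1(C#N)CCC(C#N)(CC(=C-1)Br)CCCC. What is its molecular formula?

Heavy atoms from the SMILES: 1 Br, 17 C, 2 N.
Implicit hydrogens by atom environment:
  9 × C: 2 H each → 18
  5 × C: no H
  2 × C: 3 H each → 6
  2 × N: no H
  1 × Br: no H
  1 × C: 1 H
  Total hydrogens = 25.
Molecular formula: C17H25BrN2

C17H25BrN2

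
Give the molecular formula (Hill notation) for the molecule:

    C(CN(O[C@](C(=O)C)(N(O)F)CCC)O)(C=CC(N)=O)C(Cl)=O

C12H19ClFN3O6

Heavy atoms from the SMILES: 12 C, 1 Cl, 1 F, 3 N, 6 O.
Implicit hydrogens by atom environment:
  4 × C: no H
  4 × O: no H
  3 × C: 2 H each → 6
  3 × C: 1 H each → 3
  2 × C: 3 H each → 6
  2 × N: no H
  2 × O: 1 H each → 2
  1 × Cl: no H
  1 × F: no H
  1 × N: 2 H
  Total hydrogens = 19.
Molecular formula: C12H19ClFN3O6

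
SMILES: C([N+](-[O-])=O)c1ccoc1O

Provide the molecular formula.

Heavy atoms from the SMILES: 5 C, 1 N, 4 O.
Implicit hydrogens by atom environment:
  2 × C (aromatic): 1 H each → 2
  2 × C (aromatic): no H
  1 × C: 2 H
  1 × N (charge +1): no H
  1 × O: 1 H
  1 × O (aromatic): no H
  1 × O: no H
  1 × O (charge -1): no H
  Total hydrogens = 5.
Molecular formula: C5H5NO4

C5H5NO4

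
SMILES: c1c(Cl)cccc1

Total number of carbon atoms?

6

The symbol for carbon appears 6 times in the SMILES. Lowercase c denotes aromatic carbon and counts toward C.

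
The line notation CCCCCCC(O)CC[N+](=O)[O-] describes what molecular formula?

C9H19NO3

Heavy atoms from the SMILES: 9 C, 1 N, 3 O.
Implicit hydrogens by atom environment:
  7 × C: 2 H each → 14
  1 × C: 3 H
  1 × C: 1 H
  1 × N (charge +1): no H
  1 × O: 1 H
  1 × O: no H
  1 × O (charge -1): no H
  Total hydrogens = 19.
Molecular formula: C9H19NO3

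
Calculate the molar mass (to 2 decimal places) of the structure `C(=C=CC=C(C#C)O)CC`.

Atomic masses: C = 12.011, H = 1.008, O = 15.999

134.18

Molecular formula: C9H10O.
M = 9×12.011 + 10×1.008 + 1×15.999 = 134.18 g/mol.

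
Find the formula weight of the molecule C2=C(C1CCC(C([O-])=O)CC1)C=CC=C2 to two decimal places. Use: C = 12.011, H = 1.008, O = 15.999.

Molecular formula: C13H15O2-.
M = 13×12.011 + 15×1.008 + 2×15.999 = 203.26 g/mol.

203.26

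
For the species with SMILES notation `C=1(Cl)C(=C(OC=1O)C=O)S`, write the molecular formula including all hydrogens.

Heavy atoms from the SMILES: 5 C, 1 Cl, 3 O, 1 S.
Implicit hydrogens by atom environment:
  4 × C (aromatic): no H
  1 × C: 1 H
  1 × Cl: no H
  1 × O: 1 H
  1 × O (aromatic): no H
  1 × O: no H
  1 × S: 1 H
  Total hydrogens = 3.
Molecular formula: C5H3ClO3S

C5H3ClO3S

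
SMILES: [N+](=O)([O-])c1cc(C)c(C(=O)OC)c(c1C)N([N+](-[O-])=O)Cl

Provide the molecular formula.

C10H10ClN3O6

Heavy atoms from the SMILES: 10 C, 1 Cl, 3 N, 6 O.
Implicit hydrogens by atom environment:
  5 × C (aromatic): no H
  4 × O: no H
  3 × C: 3 H each → 9
  2 × N (charge +1): no H
  2 × O (charge -1): no H
  1 × C (aromatic): 1 H
  1 × C: no H
  1 × Cl: no H
  1 × N: no H
  Total hydrogens = 10.
Molecular formula: C10H10ClN3O6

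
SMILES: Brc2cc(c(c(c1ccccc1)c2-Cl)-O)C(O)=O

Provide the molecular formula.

Heavy atoms from the SMILES: 1 Br, 13 C, 1 Cl, 3 O.
Implicit hydrogens by atom environment:
  6 × C (aromatic): 1 H each → 6
  6 × C (aromatic): no H
  2 × O: 1 H each → 2
  1 × Br: no H
  1 × C: no H
  1 × Cl: no H
  1 × O: no H
  Total hydrogens = 8.
Molecular formula: C13H8BrClO3

C13H8BrClO3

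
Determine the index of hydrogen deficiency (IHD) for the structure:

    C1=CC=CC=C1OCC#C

Molecular formula from the SMILES: C9H8O.
DoU = (2C + 2 + N − H − X)/2 = (2·9 + 2 + 0 − 8 − 0)/2 = 12/2 = 6.
(Structurally: 1 ring(s) + 5 π bond(s) = 6.)

6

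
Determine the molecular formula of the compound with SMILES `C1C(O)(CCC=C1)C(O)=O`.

Heavy atoms from the SMILES: 7 C, 3 O.
Implicit hydrogens by atom environment:
  3 × C: 2 H each → 6
  2 × C: 1 H each → 2
  2 × C: no H
  2 × O: 1 H each → 2
  1 × O: no H
  Total hydrogens = 10.
Molecular formula: C7H10O3

C7H10O3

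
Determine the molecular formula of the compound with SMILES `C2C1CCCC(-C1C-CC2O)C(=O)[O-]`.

Heavy atoms from the SMILES: 11 C, 3 O.
Implicit hydrogens by atom environment:
  6 × C: 2 H each → 12
  4 × C: 1 H each → 4
  1 × C: no H
  1 × O: 1 H
  1 × O: no H
  1 × O (charge -1): no H
  Total hydrogens = 17.
Net charge -1.
Molecular formula: C11H17O3-

C11H17O3-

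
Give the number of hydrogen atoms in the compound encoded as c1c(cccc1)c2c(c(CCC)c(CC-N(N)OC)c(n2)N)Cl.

23

Hydrogens are implicit in SMILES; fill each atom to its normal valence:
  6 × C (aromatic): no H
  5 × C (aromatic): 1 H each → 5
  4 × C: 2 H each → 8
  2 × C: 3 H each → 6
  2 × N: 2 H each → 4
  1 × Cl: no H
  1 × N (aromatic): no H
  1 × N: no H
  1 × O: no H
  Total hydrogens = 23.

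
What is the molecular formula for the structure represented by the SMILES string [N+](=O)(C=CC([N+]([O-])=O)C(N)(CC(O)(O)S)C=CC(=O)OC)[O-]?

C10H15N3O8S

Heavy atoms from the SMILES: 10 C, 3 N, 8 O, 1 S.
Implicit hydrogens by atom environment:
  5 × C: 1 H each → 5
  4 × O: no H
  3 × C: no H
  2 × N (charge +1): no H
  2 × O: 1 H each → 2
  2 × O (charge -1): no H
  1 × C: 3 H
  1 × C: 2 H
  1 × N: 2 H
  1 × S: 1 H
  Total hydrogens = 15.
Molecular formula: C10H15N3O8S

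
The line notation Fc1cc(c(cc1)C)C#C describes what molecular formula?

C9H7F

Heavy atoms from the SMILES: 9 C, 1 F.
Implicit hydrogens by atom environment:
  3 × C (aromatic): 1 H each → 3
  3 × C (aromatic): no H
  1 × C: 3 H
  1 × C: 1 H
  1 × C: no H
  1 × F: no H
  Total hydrogens = 7.
Molecular formula: C9H7F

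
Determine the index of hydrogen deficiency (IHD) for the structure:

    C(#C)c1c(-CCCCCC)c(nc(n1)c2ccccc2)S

10

Molecular formula from the SMILES: C18H20N2S.
DoU = (2C + 2 + N − H − X)/2 = (2·18 + 2 + 2 − 20 − 0)/2 = 20/2 = 10.
(Structurally: 2 ring(s) + 8 π bond(s) = 10.)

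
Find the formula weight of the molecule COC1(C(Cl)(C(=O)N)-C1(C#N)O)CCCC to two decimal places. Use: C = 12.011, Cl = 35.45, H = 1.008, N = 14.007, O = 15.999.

246.69

Molecular formula: C10H15ClN2O3.
M = 10×12.011 + 1×35.45 + 15×1.008 + 2×14.007 + 3×15.999 = 246.69 g/mol.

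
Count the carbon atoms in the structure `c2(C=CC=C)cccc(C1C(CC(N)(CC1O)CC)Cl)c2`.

18

The symbol for carbon appears 18 times in the SMILES. Lowercase c denotes aromatic carbon and counts toward C.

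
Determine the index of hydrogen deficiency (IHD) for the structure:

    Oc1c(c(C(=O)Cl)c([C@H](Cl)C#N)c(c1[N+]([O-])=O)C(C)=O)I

9

Molecular formula from the SMILES: C11H5Cl2IN2O5.
DoU = (2C + 2 + N − H − X)/2 = (2·11 + 2 + 2 − 5 − 3)/2 = 18/2 = 9.
(Structurally: 1 ring(s) + 8 π bond(s) = 9.)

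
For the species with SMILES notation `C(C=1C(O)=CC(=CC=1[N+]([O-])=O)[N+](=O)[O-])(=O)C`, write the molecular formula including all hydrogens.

C8H6N2O6

Heavy atoms from the SMILES: 8 C, 2 N, 6 O.
Implicit hydrogens by atom environment:
  4 × C (aromatic): no H
  3 × O: no H
  2 × C (aromatic): 1 H each → 2
  2 × N (charge +1): no H
  2 × O (charge -1): no H
  1 × C: 3 H
  1 × C: no H
  1 × O: 1 H
  Total hydrogens = 6.
Molecular formula: C8H6N2O6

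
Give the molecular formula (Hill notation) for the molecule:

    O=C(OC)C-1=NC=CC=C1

Heavy atoms from the SMILES: 7 C, 1 N, 2 O.
Implicit hydrogens by atom environment:
  4 × C (aromatic): 1 H each → 4
  2 × O: no H
  1 × C: 3 H
  1 × C (aromatic): no H
  1 × C: no H
  1 × N (aromatic): no H
  Total hydrogens = 7.
Molecular formula: C7H7NO2

C7H7NO2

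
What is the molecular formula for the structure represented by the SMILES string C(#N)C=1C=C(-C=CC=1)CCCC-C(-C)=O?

Heavy atoms from the SMILES: 13 C, 1 N, 1 O.
Implicit hydrogens by atom environment:
  4 × C: 2 H each → 8
  4 × C (aromatic): 1 H each → 4
  2 × C (aromatic): no H
  2 × C: no H
  1 × C: 3 H
  1 × N: no H
  1 × O: no H
  Total hydrogens = 15.
Molecular formula: C13H15NO

C13H15NO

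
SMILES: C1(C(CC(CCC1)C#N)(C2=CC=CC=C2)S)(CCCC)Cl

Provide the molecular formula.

C18H24ClNS

Heavy atoms from the SMILES: 18 C, 1 Cl, 1 N, 1 S.
Implicit hydrogens by atom environment:
  7 × C: 2 H each → 14
  5 × C (aromatic): 1 H each → 5
  3 × C: no H
  1 × C: 3 H
  1 × C: 1 H
  1 × C (aromatic): no H
  1 × Cl: no H
  1 × N: no H
  1 × S: 1 H
  Total hydrogens = 24.
Molecular formula: C18H24ClNS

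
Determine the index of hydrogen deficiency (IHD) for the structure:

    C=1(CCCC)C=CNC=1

Molecular formula from the SMILES: C8H13N.
DoU = (2C + 2 + N − H − X)/2 = (2·8 + 2 + 1 − 13 − 0)/2 = 6/2 = 3.
(Structurally: 1 ring(s) + 2 π bond(s) = 3.)

3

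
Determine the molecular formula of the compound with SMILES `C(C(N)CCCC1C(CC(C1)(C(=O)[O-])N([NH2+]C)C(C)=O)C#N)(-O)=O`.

C15H24N4O5

Heavy atoms from the SMILES: 15 C, 4 N, 5 O.
Implicit hydrogens by atom environment:
  5 × C: 2 H each → 10
  5 × C: no H
  3 × C: 1 H each → 3
  3 × O: no H
  2 × C: 3 H each → 6
  2 × N: no H
  1 × N (charge +1): 2 H
  1 × N: 2 H
  1 × O: 1 H
  1 × O (charge -1): no H
  Total hydrogens = 24.
Molecular formula: C15H24N4O5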